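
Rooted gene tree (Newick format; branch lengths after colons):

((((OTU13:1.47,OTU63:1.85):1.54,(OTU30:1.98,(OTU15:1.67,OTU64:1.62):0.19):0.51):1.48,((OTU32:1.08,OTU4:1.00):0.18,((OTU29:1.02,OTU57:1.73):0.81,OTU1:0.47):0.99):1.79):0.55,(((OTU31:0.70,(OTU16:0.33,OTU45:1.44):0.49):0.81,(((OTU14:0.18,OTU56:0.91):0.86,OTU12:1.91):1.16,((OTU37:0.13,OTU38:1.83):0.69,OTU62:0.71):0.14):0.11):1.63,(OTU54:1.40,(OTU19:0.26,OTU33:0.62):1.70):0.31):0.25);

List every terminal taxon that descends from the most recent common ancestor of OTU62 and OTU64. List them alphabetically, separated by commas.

OTU1, OTU12, OTU13, OTU14, OTU15, OTU16, OTU19, OTU29, OTU30, OTU31, OTU32, OTU33, OTU37, OTU38, OTU4, OTU45, OTU54, OTU56, OTU57, OTU62, OTU63, OTU64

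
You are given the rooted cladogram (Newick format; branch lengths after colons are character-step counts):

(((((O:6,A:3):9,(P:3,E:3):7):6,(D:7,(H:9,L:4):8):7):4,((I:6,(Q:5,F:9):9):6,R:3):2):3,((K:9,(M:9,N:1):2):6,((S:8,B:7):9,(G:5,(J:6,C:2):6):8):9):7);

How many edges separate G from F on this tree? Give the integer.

9

The MRCA of G and F is the root of the tree.
From G up to that node: 4 branches. From F up to the same node: 5 branches. Total: 4 + 5 = 9.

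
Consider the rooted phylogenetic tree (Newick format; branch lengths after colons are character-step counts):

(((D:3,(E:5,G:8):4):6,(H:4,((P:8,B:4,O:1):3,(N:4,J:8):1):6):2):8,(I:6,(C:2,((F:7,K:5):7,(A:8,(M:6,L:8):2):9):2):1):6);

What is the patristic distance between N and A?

The path runs N → … → MRCA → … → A; the MRCA is the root of the tree.
Branch lengths along that path: 4 + 1 + 6 + 2 + 8 + 6 + 1 + 2 + 9 + 8 = 47.

47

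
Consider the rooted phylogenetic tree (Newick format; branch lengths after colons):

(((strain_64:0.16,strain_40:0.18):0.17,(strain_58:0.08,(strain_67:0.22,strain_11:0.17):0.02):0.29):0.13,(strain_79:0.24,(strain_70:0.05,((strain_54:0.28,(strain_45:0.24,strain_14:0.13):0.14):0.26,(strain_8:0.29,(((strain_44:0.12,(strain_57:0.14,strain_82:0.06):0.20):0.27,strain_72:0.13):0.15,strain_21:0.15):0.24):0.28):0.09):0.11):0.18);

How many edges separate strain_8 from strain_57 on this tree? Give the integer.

6

The MRCA of strain_8 and strain_57 is the node subtending (strain_8,(((strain_44,(strain_57,strain_82)),strain_72),strain_21)).
From strain_8 up to that node: 1 branch. From strain_57 up to the same node: 5 branches. Total: 1 + 5 = 6.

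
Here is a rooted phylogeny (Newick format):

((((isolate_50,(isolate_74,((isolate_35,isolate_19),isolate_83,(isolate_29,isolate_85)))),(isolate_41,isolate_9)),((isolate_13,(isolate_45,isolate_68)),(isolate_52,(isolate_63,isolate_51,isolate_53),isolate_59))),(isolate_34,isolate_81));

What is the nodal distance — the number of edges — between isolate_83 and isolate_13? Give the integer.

The MRCA of isolate_83 and isolate_13 is the node subtending (((isolate_50,(isolate_74,((isolate_35,isolate_19),isolate_83,(isolate_29,isolate_85)))),(isolate_41,isolate_9)),((isolate_13,(isolate_45,isolate_68)),(isolate_52,(isolate_63,isolate_51,isolate_53),isolate_59))).
From isolate_83 up to that node: 5 branches. From isolate_13 up to the same node: 3 branches. Total: 5 + 3 = 8.

8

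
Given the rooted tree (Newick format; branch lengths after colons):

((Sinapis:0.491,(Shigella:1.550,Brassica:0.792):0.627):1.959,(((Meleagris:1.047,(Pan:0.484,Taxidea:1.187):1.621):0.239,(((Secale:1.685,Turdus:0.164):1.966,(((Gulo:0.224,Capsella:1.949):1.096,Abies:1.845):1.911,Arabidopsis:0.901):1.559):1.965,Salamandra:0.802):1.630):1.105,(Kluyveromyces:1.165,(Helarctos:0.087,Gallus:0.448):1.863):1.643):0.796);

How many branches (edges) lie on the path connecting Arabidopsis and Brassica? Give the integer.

9

The MRCA of Arabidopsis and Brassica is the root of the tree.
From Arabidopsis up to that node: 6 branches. From Brassica up to the same node: 3 branches. Total: 6 + 3 = 9.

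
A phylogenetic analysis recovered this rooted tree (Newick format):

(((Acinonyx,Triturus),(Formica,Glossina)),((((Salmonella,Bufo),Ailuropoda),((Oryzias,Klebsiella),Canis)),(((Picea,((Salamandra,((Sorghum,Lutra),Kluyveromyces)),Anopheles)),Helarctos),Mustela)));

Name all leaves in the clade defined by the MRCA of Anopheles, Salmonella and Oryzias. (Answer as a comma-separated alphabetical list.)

Tracing Anopheles: it sits inside ((Salamandra,((Sorghum,Lutra),Kluyveromyces)),Anopheles).
Tracing Salmonella: it sits inside (Salmonella,Bufo).
Tracing Oryzias: it sits inside (Oryzias,Klebsiella).
The smallest clade enclosing all 3 is ((((Salmonella,Bufo),Ailuropoda),((Oryzias,Klebsiella),Canis)),(((Picea,((Salamandra,((Sorghum,Lutra),Kluyveromyces)),Anopheles)),Helarctos),Mustela)); the answer is its 14 terminal taxa in alphabetical order.

Ailuropoda, Anopheles, Bufo, Canis, Helarctos, Klebsiella, Kluyveromyces, Lutra, Mustela, Oryzias, Picea, Salamandra, Salmonella, Sorghum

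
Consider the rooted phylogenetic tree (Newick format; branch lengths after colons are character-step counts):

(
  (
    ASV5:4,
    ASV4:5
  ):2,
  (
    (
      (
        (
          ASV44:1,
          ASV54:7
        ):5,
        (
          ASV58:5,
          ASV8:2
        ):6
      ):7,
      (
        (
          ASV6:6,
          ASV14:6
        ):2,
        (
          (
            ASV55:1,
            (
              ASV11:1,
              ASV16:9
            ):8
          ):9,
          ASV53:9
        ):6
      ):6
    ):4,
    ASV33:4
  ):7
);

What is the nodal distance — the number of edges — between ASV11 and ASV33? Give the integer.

7

The MRCA of ASV11 and ASV33 is the node subtending ((((ASV44,ASV54),(ASV58,ASV8)),((ASV6,ASV14),((ASV55,(ASV11,ASV16)),ASV53))),ASV33).
From ASV11 up to that node: 6 branches. From ASV33 up to the same node: 1 branch. Total: 6 + 1 = 7.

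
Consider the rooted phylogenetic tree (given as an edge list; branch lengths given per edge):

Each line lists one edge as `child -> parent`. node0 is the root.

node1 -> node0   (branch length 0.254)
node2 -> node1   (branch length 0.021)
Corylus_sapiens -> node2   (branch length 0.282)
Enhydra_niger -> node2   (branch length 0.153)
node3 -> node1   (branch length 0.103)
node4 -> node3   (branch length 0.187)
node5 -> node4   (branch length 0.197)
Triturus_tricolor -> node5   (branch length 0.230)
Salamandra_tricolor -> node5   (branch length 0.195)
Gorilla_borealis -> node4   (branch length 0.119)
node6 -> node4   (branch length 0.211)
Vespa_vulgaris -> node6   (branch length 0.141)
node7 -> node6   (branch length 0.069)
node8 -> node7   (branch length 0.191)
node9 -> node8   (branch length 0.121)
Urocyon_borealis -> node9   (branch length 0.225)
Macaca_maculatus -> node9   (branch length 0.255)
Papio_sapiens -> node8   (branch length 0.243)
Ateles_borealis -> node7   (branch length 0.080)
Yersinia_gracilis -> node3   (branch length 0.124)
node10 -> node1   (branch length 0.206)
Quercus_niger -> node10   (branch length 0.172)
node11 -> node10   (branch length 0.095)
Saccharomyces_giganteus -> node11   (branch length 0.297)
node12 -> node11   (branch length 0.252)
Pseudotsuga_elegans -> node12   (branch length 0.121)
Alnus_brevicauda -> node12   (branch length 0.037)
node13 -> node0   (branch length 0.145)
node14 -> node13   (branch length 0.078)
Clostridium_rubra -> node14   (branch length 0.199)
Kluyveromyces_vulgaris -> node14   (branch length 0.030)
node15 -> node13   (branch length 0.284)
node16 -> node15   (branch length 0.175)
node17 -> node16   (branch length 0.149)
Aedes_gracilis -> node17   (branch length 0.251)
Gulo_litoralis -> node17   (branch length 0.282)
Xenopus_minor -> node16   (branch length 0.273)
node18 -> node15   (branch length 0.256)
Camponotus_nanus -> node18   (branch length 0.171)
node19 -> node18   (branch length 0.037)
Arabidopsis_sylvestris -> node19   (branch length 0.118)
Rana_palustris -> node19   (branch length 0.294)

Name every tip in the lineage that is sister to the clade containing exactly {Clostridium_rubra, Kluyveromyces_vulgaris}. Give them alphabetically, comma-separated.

Aedes_gracilis, Arabidopsis_sylvestris, Camponotus_nanus, Gulo_litoralis, Rana_palustris, Xenopus_minor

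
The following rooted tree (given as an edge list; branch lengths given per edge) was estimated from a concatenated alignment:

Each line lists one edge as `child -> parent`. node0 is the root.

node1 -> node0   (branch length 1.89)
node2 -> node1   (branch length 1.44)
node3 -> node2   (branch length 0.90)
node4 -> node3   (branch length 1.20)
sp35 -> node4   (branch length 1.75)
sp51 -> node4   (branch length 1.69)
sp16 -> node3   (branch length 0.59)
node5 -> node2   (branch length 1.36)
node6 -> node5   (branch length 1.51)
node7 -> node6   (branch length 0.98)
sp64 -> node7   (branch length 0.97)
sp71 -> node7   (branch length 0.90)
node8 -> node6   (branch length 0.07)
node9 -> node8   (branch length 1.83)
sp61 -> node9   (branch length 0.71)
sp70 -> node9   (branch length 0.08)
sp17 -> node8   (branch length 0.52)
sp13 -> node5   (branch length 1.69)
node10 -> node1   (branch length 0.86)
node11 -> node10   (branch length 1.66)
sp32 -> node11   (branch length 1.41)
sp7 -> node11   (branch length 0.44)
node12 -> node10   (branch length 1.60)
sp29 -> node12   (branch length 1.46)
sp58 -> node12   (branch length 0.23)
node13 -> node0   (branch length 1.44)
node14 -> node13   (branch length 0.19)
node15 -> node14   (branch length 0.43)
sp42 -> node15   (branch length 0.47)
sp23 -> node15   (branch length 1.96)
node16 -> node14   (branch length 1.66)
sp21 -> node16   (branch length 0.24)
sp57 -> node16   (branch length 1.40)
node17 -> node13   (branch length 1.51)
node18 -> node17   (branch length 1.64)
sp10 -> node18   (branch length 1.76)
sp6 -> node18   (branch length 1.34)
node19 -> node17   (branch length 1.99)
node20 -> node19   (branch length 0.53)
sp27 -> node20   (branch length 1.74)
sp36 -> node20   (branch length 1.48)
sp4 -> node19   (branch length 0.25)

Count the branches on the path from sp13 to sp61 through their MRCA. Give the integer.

The MRCA of sp13 and sp61 is the node subtending (((sp64,sp71),((sp61,sp70),sp17)),sp13).
From sp13 up to that node: 1 branch. From sp61 up to the same node: 4 branches. Total: 1 + 4 = 5.

5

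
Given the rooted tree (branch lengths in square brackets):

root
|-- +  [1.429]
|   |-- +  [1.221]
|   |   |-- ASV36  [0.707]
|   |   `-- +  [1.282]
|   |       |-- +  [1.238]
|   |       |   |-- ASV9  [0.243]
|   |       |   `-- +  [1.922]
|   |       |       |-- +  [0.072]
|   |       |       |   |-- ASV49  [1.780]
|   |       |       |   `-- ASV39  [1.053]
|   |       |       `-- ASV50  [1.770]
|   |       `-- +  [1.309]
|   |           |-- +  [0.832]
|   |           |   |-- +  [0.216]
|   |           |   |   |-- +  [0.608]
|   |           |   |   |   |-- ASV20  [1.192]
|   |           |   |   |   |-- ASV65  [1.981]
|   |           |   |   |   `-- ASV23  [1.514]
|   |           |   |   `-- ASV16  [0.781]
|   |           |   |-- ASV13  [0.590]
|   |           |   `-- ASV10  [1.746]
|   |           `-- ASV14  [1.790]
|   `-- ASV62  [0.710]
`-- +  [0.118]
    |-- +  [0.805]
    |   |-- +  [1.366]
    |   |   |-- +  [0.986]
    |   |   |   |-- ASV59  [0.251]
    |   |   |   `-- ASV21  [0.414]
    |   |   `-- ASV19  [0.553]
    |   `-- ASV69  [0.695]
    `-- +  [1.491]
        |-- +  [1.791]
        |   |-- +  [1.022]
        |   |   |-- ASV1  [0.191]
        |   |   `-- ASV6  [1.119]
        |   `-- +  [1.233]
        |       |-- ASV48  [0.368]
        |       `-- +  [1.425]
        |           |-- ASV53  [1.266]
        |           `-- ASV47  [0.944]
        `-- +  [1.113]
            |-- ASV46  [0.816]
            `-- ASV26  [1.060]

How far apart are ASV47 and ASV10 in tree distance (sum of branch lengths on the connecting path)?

The path runs ASV47 → … → MRCA → … → ASV10; the MRCA is the root of the tree.
Branch lengths along that path: 0.944 + 1.425 + 1.233 + 1.791 + 1.491 + 0.118 + 1.429 + 1.221 + 1.282 + 1.309 + 0.832 + 1.746 = 14.821.

14.821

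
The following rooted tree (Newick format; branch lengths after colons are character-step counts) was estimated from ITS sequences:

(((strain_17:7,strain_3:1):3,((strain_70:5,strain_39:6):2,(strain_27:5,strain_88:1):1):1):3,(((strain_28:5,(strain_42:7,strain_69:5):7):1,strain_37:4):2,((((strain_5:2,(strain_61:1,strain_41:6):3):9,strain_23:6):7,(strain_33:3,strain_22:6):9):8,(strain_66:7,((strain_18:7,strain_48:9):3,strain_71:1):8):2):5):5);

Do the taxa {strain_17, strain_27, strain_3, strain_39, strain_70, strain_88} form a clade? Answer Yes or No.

The most recent common ancestor of these taxa subtends ((strain_17,strain_3),((strain_70,strain_39),(strain_27,strain_88))).
That clade has exactly 6 tips — every listed taxon and nothing else — so the group is monophyletic.

Yes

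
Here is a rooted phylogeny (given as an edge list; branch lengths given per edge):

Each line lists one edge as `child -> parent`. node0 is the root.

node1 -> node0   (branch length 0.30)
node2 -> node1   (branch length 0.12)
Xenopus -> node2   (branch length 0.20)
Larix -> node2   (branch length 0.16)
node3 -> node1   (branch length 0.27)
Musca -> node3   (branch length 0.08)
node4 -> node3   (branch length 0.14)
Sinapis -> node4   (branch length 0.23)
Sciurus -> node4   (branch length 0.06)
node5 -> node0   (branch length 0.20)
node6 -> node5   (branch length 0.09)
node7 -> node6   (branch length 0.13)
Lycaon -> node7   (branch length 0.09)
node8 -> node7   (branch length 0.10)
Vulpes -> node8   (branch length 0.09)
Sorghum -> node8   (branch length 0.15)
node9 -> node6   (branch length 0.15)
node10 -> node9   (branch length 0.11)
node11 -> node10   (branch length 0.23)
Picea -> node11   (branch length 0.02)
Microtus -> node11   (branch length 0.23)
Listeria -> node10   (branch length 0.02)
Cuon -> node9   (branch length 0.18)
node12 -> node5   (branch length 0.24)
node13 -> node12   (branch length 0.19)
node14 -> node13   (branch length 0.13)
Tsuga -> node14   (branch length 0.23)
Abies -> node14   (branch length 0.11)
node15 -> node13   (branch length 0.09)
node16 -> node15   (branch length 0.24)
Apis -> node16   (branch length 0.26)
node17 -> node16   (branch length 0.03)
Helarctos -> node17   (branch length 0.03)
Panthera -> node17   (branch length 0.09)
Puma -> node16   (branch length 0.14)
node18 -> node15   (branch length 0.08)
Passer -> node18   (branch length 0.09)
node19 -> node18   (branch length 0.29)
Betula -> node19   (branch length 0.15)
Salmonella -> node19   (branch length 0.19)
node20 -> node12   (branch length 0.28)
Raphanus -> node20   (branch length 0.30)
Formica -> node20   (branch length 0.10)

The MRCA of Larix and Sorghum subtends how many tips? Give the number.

The MRCA of Larix and Sorghum is the root, so the clade is the entire tree.
That clade contains 23 terminal taxa: Abies, Apis, Betula, Cuon, Formica, Helarctos, Larix, Listeria, Lycaon, Microtus, Musca, Panthera, Passer, Picea, Puma, Raphanus, Salmonella, Sciurus, Sinapis, Sorghum, Tsuga, Vulpes, Xenopus.

23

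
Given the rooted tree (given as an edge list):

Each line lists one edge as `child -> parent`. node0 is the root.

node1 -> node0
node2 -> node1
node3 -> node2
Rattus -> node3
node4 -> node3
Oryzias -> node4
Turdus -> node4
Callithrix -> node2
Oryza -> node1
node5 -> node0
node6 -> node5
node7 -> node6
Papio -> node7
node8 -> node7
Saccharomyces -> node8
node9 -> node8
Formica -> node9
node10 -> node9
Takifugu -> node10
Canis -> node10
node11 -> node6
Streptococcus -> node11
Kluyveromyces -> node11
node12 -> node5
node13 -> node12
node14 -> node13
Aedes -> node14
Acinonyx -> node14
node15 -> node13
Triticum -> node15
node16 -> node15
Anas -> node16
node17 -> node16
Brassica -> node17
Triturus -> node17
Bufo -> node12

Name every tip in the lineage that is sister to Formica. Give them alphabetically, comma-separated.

Canis, Takifugu

Formica attaches to the tree at the node subtending (Formica,(Takifugu,Canis)).
The other lineage descending from that same node — the sister group — is (Takifugu,Canis); its 2 tips in alphabetical order are the answer.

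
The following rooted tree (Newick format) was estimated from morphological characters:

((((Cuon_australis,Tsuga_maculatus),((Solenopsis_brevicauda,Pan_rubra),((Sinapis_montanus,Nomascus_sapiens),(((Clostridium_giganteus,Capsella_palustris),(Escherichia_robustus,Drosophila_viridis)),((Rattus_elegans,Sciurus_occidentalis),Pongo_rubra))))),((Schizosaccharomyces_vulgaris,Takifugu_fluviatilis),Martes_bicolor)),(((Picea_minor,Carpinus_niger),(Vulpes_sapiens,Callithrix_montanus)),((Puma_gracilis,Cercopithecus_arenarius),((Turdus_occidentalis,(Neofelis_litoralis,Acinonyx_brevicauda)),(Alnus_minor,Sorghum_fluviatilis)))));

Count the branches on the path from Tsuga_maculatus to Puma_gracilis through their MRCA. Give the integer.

The MRCA of Tsuga_maculatus and Puma_gracilis is the root of the tree.
From Tsuga_maculatus up to that node: 4 branches. From Puma_gracilis up to the same node: 4 branches. Total: 4 + 4 = 8.

8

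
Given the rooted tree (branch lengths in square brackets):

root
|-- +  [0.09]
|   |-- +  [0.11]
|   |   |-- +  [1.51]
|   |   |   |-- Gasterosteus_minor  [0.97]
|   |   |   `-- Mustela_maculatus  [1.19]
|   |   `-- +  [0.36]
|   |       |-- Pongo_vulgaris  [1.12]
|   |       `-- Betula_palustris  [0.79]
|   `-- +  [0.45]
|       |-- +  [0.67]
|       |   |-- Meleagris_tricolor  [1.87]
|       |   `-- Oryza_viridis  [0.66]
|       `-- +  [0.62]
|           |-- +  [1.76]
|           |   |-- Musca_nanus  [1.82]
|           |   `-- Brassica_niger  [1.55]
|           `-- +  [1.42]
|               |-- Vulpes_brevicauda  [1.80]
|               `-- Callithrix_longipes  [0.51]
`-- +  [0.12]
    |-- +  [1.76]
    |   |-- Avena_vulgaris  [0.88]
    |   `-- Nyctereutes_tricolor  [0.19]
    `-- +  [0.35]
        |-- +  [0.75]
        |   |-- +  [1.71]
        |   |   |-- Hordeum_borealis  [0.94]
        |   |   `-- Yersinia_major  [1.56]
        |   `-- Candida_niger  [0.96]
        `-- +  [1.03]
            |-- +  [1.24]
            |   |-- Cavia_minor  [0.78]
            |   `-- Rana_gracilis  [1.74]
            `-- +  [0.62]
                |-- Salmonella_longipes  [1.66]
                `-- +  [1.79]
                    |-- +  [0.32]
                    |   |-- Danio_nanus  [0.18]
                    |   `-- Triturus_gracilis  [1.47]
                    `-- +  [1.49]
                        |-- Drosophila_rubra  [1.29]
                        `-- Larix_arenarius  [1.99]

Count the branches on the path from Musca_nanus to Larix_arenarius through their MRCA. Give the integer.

12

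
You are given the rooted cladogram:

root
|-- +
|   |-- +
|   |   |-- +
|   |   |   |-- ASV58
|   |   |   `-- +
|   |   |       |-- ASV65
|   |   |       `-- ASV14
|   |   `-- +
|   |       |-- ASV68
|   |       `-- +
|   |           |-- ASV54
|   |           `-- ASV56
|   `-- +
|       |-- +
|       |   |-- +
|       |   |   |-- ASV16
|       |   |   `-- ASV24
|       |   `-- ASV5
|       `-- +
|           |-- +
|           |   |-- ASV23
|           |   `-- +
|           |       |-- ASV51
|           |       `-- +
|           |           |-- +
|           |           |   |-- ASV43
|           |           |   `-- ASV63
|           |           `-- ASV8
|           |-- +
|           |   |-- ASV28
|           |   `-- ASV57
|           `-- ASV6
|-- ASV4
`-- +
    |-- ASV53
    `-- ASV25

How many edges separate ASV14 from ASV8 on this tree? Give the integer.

The MRCA of ASV14 and ASV8 is the node subtending (((ASV58,(ASV65,ASV14)),(ASV68,(ASV54,ASV56))),(((ASV16,ASV24),ASV5),((ASV23,(ASV51,((ASV43,ASV63),ASV8))),(ASV28,ASV57),ASV6))).
From ASV14 up to that node: 4 branches. From ASV8 up to the same node: 6 branches. Total: 4 + 6 = 10.

10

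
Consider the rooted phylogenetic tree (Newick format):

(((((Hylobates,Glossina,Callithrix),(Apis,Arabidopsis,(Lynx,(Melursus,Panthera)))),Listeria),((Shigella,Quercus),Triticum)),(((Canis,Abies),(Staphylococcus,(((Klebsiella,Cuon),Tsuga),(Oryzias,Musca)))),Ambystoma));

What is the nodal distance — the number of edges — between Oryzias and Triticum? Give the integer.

The MRCA of Oryzias and Triticum is the root of the tree.
From Oryzias up to that node: 6 branches. From Triticum up to the same node: 3 branches. Total: 6 + 3 = 9.

9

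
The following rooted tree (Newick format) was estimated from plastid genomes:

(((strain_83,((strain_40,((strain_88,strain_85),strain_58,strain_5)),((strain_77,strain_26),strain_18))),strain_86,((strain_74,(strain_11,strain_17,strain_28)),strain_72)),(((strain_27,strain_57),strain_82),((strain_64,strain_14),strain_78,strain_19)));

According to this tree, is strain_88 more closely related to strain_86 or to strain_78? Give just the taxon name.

The MRCA of strain_88 and strain_86 subtends ((strain_83,((strain_40,((strain_88,strain_85),strain_58,strain_5)),((strain_77,strain_26),strain_18))),strain_86,((strain_74,(strain_11,strain_17,strain_28)),strain_72)) (15 taxa).
The MRCA of strain_88 and strain_78 is the root, subtending the entire tree (22 taxa).
The first is nested inside the second, so strain_88 shares a more recent common ancestor with strain_86.

strain_86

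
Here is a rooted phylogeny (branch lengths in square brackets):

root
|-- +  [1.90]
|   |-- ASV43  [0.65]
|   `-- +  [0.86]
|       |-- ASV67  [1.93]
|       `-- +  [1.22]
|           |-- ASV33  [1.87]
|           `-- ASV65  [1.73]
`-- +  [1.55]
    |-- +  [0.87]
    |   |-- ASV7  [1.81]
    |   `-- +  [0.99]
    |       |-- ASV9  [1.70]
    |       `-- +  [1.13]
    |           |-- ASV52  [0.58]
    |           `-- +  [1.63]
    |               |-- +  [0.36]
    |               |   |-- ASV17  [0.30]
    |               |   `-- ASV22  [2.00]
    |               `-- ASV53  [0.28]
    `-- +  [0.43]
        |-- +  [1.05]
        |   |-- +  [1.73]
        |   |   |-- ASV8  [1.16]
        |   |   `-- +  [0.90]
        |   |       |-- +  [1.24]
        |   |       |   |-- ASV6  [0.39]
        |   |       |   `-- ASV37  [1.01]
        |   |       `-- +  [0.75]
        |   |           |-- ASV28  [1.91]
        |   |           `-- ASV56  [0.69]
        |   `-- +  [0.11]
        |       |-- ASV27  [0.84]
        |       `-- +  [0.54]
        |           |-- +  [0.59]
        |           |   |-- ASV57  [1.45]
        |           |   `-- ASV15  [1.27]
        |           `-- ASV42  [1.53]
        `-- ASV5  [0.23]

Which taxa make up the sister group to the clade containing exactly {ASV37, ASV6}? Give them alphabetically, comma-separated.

The clade containing exactly {ASV37, ASV6} attaches to the tree at the node subtending ((ASV6,ASV37),(ASV28,ASV56)).
The other lineage descending from that same node — the sister group — is (ASV28,ASV56); its 2 tips in alphabetical order are the answer.

ASV28, ASV56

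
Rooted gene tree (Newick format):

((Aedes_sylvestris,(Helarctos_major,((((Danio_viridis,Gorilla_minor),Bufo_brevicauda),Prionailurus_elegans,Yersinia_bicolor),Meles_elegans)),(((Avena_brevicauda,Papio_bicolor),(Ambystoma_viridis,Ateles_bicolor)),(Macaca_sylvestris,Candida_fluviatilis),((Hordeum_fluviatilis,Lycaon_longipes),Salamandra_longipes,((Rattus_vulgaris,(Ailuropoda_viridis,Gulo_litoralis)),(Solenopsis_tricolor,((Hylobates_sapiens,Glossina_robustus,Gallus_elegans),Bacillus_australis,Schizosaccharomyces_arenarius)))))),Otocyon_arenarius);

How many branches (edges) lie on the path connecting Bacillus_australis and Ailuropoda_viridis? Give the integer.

6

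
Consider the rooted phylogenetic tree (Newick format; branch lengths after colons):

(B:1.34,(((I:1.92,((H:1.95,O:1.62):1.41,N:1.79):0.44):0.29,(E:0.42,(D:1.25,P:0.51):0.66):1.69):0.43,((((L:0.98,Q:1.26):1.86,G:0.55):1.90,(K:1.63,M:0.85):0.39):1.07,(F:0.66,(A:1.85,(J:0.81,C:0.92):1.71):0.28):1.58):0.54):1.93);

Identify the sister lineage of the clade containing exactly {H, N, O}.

I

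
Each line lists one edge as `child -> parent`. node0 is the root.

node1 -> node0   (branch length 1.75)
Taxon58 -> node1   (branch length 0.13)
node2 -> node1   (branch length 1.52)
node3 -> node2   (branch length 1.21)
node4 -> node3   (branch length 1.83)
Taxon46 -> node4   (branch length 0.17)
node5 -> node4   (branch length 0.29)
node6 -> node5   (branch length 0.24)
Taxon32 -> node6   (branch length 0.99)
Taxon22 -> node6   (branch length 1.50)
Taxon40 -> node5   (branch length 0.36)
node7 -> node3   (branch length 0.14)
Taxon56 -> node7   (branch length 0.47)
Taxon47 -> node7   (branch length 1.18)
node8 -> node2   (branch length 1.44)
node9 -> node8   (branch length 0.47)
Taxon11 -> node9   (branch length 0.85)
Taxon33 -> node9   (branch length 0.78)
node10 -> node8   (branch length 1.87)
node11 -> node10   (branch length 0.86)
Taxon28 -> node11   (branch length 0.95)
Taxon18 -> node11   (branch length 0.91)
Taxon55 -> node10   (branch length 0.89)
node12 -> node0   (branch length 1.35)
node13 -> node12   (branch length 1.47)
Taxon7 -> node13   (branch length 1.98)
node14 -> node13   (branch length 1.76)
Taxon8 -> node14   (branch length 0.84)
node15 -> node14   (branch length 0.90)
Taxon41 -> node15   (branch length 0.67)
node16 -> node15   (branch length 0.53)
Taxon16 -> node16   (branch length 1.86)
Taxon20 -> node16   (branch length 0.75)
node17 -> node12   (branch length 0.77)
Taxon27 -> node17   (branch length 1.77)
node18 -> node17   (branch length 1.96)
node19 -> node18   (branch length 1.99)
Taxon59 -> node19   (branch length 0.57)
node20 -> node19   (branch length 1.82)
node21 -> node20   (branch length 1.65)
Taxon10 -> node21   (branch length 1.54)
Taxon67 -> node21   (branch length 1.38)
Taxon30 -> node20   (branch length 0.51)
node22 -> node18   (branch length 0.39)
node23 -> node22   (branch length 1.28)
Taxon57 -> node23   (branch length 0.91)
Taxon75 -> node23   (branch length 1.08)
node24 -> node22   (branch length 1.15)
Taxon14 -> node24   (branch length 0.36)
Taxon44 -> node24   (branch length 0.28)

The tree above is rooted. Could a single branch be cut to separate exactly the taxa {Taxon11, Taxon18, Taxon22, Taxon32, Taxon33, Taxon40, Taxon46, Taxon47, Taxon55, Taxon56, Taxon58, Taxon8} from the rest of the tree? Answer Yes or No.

The MRCA of the listed taxa is the root, so the smallest clade containing them is the whole tree.
That clade also contains Taxon10, Taxon14, Taxon16, Taxon20, Taxon27, Taxon28, Taxon30, Taxon41, Taxon44, Taxon57, Taxon59, Taxon67, Taxon7, Taxon75, which are not in the proposed group, so the group is not monophyletic.

No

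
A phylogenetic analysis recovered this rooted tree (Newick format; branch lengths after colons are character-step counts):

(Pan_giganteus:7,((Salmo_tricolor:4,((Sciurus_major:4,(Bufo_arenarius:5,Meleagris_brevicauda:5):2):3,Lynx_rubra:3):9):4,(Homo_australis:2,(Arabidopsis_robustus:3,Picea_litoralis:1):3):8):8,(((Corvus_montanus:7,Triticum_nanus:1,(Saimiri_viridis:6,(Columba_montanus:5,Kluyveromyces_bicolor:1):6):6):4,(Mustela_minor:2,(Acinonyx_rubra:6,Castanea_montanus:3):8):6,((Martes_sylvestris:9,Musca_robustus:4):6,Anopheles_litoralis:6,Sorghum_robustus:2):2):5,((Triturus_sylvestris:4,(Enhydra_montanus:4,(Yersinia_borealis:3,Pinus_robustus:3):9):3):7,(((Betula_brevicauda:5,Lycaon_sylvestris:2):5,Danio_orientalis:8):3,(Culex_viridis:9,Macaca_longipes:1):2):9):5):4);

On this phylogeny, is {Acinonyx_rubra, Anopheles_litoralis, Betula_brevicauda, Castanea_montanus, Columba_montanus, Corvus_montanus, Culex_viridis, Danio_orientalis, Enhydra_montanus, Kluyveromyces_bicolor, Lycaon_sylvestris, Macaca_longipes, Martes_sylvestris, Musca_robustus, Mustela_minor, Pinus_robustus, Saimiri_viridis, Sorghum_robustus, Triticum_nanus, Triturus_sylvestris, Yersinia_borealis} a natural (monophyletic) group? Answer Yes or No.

Yes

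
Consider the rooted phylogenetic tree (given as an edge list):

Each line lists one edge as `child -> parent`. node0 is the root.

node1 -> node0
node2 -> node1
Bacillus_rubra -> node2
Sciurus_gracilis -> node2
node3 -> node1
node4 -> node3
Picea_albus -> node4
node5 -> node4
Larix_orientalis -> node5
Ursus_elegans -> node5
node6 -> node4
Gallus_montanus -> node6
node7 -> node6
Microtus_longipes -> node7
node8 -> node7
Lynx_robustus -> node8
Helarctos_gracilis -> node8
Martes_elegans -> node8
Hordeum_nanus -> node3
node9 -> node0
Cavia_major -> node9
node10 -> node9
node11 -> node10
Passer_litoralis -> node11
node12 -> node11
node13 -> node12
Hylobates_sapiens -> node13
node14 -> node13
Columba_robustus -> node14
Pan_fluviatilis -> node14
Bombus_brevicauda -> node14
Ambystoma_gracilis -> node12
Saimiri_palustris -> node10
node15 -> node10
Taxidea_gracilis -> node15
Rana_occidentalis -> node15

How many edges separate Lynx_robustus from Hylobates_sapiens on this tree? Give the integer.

The MRCA of Lynx_robustus and Hylobates_sapiens is the root of the tree.
From Lynx_robustus up to that node: 7 branches. From Hylobates_sapiens up to the same node: 6 branches. Total: 7 + 6 = 13.

13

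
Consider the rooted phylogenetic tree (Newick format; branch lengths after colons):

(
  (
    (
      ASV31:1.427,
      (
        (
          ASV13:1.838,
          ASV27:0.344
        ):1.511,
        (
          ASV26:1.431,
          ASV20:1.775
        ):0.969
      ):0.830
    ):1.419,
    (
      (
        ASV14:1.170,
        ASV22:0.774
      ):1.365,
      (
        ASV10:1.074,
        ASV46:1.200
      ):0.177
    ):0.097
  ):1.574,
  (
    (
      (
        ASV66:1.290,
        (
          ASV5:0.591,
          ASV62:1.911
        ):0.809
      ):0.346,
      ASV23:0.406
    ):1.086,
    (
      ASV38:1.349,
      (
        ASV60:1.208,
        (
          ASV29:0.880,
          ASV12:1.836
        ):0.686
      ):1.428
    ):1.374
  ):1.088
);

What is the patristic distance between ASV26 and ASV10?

5.997

The path runs ASV26 → … → MRCA → … → ASV10; the MRCA is the node subtending ((ASV31,((ASV13,ASV27),(ASV26,ASV20))),((ASV14,ASV22),(ASV10,ASV46))).
Branch lengths along that path: 1.431 + 0.969 + 0.830 + 1.419 + 0.097 + 0.177 + 1.074 = 5.997.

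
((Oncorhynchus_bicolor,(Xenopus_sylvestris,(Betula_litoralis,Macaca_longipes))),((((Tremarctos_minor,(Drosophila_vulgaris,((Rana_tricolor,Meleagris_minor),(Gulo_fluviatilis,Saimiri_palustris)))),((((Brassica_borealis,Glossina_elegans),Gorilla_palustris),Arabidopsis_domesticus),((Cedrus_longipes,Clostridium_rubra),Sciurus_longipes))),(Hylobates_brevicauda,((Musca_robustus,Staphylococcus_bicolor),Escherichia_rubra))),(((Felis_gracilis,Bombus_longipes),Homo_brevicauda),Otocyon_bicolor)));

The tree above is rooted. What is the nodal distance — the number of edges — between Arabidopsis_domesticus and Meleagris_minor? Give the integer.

The MRCA of Arabidopsis_domesticus and Meleagris_minor is the node subtending ((Tremarctos_minor,(Drosophila_vulgaris,((Rana_tricolor,Meleagris_minor),(Gulo_fluviatilis,Saimiri_palustris)))),((((Brassica_borealis,Glossina_elegans),Gorilla_palustris),Arabidopsis_domesticus),((Cedrus_longipes,Clostridium_rubra),Sciurus_longipes))).
From Arabidopsis_domesticus up to that node: 3 branches. From Meleagris_minor up to the same node: 5 branches. Total: 3 + 5 = 8.

8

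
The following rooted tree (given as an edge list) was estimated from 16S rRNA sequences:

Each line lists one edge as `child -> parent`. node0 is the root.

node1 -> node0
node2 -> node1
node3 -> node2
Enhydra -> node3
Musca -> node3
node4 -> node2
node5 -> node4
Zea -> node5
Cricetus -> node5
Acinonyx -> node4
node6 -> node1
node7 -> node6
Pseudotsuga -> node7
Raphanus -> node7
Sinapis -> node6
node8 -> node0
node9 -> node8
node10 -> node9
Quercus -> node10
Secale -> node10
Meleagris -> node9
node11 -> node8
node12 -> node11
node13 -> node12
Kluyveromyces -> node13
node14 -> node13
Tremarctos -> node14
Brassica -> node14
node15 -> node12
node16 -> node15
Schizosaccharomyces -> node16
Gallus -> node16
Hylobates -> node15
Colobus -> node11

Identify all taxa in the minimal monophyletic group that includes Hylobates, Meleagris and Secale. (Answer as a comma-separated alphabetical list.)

Brassica, Colobus, Gallus, Hylobates, Kluyveromyces, Meleagris, Quercus, Schizosaccharomyces, Secale, Tremarctos

Tracing Hylobates: it sits inside ((Schizosaccharomyces,Gallus),Hylobates).
Tracing Meleagris: it sits inside ((Quercus,Secale),Meleagris).
Tracing Secale: it sits inside (Quercus,Secale).
The smallest clade enclosing all 3 is (((Quercus,Secale),Meleagris),(((Kluyveromyces,(Tremarctos,Brassica)),((Schizosaccharomyces,Gallus),Hylobates)),Colobus)); the answer is its 10 terminal taxa in alphabetical order.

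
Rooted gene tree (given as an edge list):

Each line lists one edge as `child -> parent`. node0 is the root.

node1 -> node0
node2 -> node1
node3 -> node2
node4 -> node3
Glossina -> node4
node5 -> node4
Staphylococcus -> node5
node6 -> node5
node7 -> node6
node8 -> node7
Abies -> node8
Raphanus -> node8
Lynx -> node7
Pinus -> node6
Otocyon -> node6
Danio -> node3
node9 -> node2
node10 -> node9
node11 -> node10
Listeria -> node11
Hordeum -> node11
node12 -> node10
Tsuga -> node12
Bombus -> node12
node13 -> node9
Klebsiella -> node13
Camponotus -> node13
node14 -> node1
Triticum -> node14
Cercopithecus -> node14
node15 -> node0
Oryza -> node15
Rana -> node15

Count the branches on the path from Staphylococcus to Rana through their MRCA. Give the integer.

8

The MRCA of Staphylococcus and Rana is the root of the tree.
From Staphylococcus up to that node: 6 branches. From Rana up to the same node: 2 branches. Total: 6 + 2 = 8.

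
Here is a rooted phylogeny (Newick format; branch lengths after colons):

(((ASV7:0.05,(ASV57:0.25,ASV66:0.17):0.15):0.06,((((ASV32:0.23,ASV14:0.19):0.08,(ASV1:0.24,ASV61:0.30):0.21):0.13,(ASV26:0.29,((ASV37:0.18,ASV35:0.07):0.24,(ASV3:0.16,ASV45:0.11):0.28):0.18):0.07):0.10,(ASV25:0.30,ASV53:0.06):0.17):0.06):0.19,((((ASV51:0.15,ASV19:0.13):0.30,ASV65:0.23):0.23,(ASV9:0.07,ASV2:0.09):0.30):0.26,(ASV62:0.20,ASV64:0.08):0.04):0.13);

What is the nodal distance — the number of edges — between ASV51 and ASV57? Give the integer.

9

The MRCA of ASV51 and ASV57 is the root of the tree.
From ASV51 up to that node: 5 branches. From ASV57 up to the same node: 4 branches. Total: 5 + 4 = 9.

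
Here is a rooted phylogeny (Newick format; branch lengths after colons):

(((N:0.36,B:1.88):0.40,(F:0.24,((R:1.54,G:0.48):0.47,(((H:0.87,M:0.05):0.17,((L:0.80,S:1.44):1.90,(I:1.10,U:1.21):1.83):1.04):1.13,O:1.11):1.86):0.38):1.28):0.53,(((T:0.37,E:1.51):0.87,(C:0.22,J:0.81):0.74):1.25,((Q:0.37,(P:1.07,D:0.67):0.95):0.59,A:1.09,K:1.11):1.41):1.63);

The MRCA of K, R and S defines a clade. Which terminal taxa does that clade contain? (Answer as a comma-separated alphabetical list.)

A, B, C, D, E, F, G, H, I, J, K, L, M, N, O, P, Q, R, S, T, U

Tracing K: it sits inside ((Q,(P,D)),A,K).
Tracing R: it sits inside (R,G).
Tracing S: it sits inside (L,S).
The smallest clade enclosing all 3 is the whole tree (their MRCA is the root), so the answer is all 21 tips in alphabetical order.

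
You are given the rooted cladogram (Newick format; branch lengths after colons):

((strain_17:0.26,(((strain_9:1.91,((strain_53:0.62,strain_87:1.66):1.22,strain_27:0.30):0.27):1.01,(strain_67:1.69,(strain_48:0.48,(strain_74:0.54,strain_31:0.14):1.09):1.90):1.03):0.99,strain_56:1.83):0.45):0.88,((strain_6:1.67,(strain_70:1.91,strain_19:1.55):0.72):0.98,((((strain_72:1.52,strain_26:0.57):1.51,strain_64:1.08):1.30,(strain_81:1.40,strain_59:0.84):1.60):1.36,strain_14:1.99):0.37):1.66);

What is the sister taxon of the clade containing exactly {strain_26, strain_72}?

strain_64

The clade containing exactly {strain_26, strain_72} attaches to the tree at the node subtending ((strain_72,strain_26),strain_64).
The other lineage descending from that same node — the sister group — is the single tip strain_64.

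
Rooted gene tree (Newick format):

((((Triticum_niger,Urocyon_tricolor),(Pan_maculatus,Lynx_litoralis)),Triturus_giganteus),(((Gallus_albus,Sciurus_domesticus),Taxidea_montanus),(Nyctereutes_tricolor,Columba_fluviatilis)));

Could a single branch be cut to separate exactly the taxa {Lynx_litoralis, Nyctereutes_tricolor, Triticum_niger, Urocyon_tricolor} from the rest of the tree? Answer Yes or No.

The MRCA of the listed taxa is the root, so the smallest clade containing them is the whole tree.
That clade also contains Columba_fluviatilis, Gallus_albus, Pan_maculatus, Sciurus_domesticus, Taxidea_montanus, Triturus_giganteus, which are not in the proposed group, so the group is not monophyletic.

No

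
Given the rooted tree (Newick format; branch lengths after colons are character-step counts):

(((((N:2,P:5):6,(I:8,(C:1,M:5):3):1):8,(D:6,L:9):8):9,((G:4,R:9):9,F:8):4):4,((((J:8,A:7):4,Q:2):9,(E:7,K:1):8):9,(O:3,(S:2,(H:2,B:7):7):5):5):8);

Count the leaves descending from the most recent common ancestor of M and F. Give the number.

10

The MRCA of M and F is the node subtending ((((N,P),(I,(C,M))),(D,L)),((G,R),F)).
That clade contains 10 terminal taxa: C, D, F, G, I, L, M, N, P, R.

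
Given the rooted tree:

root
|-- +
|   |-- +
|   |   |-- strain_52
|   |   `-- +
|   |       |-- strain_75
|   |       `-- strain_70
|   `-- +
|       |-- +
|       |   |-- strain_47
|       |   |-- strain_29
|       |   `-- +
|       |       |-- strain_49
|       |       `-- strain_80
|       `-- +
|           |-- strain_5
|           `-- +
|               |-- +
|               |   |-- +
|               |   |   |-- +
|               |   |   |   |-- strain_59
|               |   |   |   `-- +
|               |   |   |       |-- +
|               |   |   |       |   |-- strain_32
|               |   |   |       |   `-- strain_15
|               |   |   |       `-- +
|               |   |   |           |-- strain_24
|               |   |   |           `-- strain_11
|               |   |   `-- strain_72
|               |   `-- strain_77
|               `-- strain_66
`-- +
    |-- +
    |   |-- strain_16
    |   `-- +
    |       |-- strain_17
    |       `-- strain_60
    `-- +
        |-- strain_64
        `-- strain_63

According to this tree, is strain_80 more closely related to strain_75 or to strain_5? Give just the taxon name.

strain_5

The MRCA of strain_80 and strain_5 subtends ((strain_47,strain_29,(strain_49,strain_80)),(strain_5,((((strain_59,((strain_32,strain_15),(strain_24,strain_11))),strain_72),strain_77),strain_66))) (13 taxa).
The MRCA of strain_80 and strain_75 subtends ((strain_52,(strain_75,strain_70)),((strain_47,strain_29,(strain_49,strain_80)),(strain_5,((((strain_59,((strain_32,strain_15),(strain_24,strain_11))),strain_72),strain_77),strain_66)))) (16 taxa).
The first is nested inside the second, so strain_80 shares a more recent common ancestor with strain_5.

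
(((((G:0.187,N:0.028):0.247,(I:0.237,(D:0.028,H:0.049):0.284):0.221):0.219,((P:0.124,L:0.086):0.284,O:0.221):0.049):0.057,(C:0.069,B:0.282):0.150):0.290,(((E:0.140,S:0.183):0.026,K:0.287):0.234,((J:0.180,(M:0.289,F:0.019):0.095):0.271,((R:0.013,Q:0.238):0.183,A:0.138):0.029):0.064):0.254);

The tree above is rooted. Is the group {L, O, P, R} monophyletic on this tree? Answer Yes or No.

The MRCA of the listed taxa is the root, so the smallest clade containing them is the whole tree.
That clade also contains A, B, C, D, E, F, G, H, I, J, K, M, N, Q, S, which are not in the proposed group, so the group is not monophyletic.

No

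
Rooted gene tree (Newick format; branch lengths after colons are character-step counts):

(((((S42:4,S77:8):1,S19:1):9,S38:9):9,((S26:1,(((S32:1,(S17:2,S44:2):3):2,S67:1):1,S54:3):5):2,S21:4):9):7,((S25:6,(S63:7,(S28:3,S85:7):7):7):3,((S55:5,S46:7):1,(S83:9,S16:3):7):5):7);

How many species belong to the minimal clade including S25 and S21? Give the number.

19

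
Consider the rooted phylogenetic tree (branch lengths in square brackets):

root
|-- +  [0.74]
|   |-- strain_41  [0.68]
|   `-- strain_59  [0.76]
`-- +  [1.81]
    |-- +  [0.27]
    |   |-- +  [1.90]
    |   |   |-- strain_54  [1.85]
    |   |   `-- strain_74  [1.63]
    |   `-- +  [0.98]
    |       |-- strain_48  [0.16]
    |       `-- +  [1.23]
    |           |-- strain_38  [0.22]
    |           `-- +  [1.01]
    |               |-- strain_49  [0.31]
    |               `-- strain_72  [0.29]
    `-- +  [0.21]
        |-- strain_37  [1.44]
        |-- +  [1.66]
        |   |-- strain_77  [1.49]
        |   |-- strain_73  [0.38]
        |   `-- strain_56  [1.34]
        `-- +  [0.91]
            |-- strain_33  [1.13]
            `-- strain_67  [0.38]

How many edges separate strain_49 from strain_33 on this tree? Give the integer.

The MRCA of strain_49 and strain_33 is the node subtending (((strain_54,strain_74),(strain_48,(strain_38,(strain_49,strain_72)))),(strain_37,(strain_77,strain_73,strain_56),(strain_33,strain_67))).
From strain_49 up to that node: 5 branches. From strain_33 up to the same node: 3 branches. Total: 5 + 3 = 8.

8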